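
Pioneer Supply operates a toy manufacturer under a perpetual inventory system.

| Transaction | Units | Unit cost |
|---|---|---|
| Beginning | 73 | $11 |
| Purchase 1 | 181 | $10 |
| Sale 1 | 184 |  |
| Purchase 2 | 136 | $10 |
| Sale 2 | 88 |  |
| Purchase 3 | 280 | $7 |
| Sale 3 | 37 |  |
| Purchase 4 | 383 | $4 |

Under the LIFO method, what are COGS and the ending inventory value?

COGS = $2,982; ending inventory = $4,483

Sale 1 (184) [LIFO — newest first]: 181 @ $10 + 3 @ $11 = $1,843
Sale 2 (88) [LIFO — newest first]: 88 @ $10 = $880
Sale 3 (37) [LIFO — newest first]: 37 @ $7 = $259
Total COGS = $1,843 + $880 + $259 = $2,982
Ending inventory: 70 @ $11 + 48 @ $10 + 243 @ $7 + 383 @ $4 = $4,483
Check: goods available $7,465 = COGS $2,982 + ending $4,483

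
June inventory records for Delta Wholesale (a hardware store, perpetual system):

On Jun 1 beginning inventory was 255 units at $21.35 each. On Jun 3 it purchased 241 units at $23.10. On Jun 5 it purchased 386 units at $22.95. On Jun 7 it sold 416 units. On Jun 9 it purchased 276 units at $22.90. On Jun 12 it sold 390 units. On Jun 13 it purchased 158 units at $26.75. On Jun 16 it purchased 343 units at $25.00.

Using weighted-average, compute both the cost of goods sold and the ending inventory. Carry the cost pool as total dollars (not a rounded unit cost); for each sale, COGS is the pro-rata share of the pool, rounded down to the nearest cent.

After Jun 1: 255 on hand, pool $5,444.25 (≈ $21.3500 each)
After Jun 3: 496 on hand, pool $11,011.35 (≈ $22.2003 each)
After Jun 5: 882 on hand, pool $19,870.05 (≈ $22.5284 each)
Jun 7, sell 416: 416/882 × $19,870.05 → $9,371.81
After Jun 9: 742 on hand, pool $16,818.64 (≈ $22.6666 each)
Jun 12, sell 390: 390/742 × $16,818.64 → $8,839.98
After Jun 13: 510 on hand, pool $12,205.16 (≈ $23.9317 each)
After Jun 16: 853 on hand, pool $20,780.16 (≈ $24.3613 each)
Total COGS = $9,371.81 + $8,839.98 = $18,211.79
Ending inventory (cost pool remaining) = $20,780.16

COGS = $18,211.79; ending inventory = $20,780.16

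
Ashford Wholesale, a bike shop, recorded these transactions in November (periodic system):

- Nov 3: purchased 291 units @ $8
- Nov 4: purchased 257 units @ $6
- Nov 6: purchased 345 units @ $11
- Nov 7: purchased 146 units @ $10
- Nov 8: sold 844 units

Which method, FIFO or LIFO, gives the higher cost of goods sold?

FIFO COGS: 291 @ $8 + 257 @ $6 + 296 @ $11 = $7,126
LIFO COGS: 146 @ $10 + 345 @ $11 + 257 @ $6 + 96 @ $8 = $7,565

LIFO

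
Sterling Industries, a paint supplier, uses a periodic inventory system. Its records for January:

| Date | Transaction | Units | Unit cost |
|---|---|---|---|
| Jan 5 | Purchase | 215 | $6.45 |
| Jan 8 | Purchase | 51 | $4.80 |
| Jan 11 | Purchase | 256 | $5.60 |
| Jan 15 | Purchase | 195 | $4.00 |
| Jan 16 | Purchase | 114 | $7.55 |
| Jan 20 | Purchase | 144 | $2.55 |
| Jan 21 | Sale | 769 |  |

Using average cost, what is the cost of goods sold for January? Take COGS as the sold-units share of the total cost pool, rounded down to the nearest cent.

COGS = $4,001.20

Jan 21, sell 769: 769/975 × $5,073.05 → $4,001.20
Ending inventory (cost pool remaining) = $1,071.85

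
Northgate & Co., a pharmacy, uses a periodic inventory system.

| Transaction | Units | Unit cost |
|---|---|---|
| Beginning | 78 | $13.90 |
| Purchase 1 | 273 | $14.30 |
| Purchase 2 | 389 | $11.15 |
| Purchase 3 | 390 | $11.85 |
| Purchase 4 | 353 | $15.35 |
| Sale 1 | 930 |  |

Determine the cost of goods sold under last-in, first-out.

COGS = $12,125.10

Sale 1 (930) [LIFO — newest first]: 353 @ $15.35 + 390 @ $11.85 + 187 @ $11.15 = $12,125.10
Ending inventory: 78 @ $13.90 + 273 @ $14.30 + 202 @ $11.15 = $7,240.40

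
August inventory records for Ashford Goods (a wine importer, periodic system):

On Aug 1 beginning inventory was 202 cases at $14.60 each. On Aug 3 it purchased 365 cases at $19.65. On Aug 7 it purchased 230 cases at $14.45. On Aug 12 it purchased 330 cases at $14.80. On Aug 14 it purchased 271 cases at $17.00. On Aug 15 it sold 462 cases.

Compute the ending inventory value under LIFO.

Aug 15, 462 sold [LIFO — newest first]: 271 @ $17.00 + 191 @ $14.80 = $7,433.80
Ending inventory: 202 @ $14.60 + 365 @ $19.65 + 230 @ $14.45 + 139 @ $14.80 = $15,502.15
Check: goods available $22,935.95 = COGS $7,433.80 + ending $15,502.15

Ending inventory = $15,502.15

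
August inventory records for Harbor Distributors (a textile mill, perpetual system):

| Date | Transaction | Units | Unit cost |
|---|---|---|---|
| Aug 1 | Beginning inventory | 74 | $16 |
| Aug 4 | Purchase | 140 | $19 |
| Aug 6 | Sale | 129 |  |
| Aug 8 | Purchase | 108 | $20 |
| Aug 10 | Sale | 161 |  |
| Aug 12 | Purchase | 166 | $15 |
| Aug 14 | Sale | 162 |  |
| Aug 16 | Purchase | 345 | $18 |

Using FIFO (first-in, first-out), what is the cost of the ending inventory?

Aug 6, 129 sold [FIFO — oldest first]: 74 @ $16 + 55 @ $19 = $2,229
Aug 10, 161 sold [FIFO — oldest first]: 85 @ $19 + 76 @ $20 = $3,135
Aug 14, 162 sold [FIFO — oldest first]: 32 @ $20 + 130 @ $15 = $2,590
Total COGS = $2,229 + $3,135 + $2,590 = $7,954
Ending inventory: 36 @ $15 + 345 @ $18 = $6,750

Ending inventory = $6,750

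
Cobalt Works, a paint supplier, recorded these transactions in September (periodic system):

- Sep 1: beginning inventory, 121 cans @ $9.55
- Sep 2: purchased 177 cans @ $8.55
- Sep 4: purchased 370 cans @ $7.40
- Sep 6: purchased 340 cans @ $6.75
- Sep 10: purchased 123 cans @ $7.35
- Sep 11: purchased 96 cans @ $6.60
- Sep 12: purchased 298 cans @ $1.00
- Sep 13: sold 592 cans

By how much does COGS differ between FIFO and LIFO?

FIFO COGS: 121 @ $9.55 + 177 @ $8.55 + 294 @ $7.40 = $4,844.50
LIFO COGS: 298 @ $1.00 + 96 @ $6.60 + 123 @ $7.35 + 75 @ $6.75 = $2,341.90
Difference = |$4,844.50 − $2,341.90| = $2,502.60

$2,502.60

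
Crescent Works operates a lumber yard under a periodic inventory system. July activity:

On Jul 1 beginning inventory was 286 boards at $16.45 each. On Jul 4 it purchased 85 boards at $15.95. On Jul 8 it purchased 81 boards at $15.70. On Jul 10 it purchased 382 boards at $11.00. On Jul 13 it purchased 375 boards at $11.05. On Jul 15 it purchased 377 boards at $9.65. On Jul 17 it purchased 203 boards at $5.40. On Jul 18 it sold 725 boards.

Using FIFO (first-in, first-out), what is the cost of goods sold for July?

COGS = $10,335.15

Jul 18, 725 sold [FIFO — oldest first]: 286 @ $16.45 + 85 @ $15.95 + 81 @ $15.70 + 273 @ $11.00 = $10,335.15
Ending inventory: 109 @ $11.00 + 375 @ $11.05 + 377 @ $9.65 + 203 @ $5.40 = $10,077.00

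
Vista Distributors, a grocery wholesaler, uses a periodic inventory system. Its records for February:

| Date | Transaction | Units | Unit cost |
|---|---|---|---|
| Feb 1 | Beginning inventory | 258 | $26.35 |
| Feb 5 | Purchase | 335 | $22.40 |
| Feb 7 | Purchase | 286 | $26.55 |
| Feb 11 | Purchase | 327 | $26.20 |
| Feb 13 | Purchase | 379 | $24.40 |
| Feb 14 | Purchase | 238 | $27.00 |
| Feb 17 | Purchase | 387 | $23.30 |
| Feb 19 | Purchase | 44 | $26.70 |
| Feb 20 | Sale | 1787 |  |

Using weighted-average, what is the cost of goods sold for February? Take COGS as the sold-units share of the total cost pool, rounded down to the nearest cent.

COGS = $44,657.95

Feb 20, sell 1787: 1787/2254 × $56,328.50 → $44,657.95
Ending inventory (cost pool remaining) = $11,670.55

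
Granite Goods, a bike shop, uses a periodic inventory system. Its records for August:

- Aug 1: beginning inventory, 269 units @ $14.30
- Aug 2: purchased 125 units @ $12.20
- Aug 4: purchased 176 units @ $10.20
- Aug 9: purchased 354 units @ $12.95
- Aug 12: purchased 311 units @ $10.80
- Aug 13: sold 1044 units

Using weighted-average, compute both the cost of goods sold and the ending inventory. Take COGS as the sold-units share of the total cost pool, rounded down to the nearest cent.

COGS = $12,773.14; ending inventory = $2,336.86

Aug 13, sell 1044: 1044/1235 × $15,110.00 → $12,773.14
Ending inventory (cost pool remaining) = $2,336.86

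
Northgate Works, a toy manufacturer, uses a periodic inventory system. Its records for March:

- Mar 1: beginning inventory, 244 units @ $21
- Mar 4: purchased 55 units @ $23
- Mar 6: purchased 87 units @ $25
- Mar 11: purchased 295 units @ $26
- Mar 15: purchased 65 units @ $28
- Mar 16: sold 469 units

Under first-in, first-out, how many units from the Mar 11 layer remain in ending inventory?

212

Mar 16, 469 sold [FIFO — oldest first]: 244 @ $21 + 55 @ $23 + 87 @ $25 + 83 @ $26 = $10,722
Ending inventory: 212 @ $26 + 65 @ $28 = $7,332
Check: goods available $18,054 = COGS $10,722 + ending $7,332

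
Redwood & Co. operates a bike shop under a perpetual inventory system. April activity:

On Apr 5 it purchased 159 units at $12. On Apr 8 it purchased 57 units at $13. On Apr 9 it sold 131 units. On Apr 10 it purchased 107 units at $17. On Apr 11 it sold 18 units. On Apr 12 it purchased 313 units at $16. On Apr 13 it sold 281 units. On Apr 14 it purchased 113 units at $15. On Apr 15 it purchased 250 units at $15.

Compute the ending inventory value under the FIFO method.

Ending inventory = $8,741

Apr 9, 131 sold [FIFO — oldest first]: 131 @ $12 = $1,572
Apr 11, 18 sold [FIFO — oldest first]: 18 @ $12 = $216
Apr 13, 281 sold [FIFO — oldest first]: 10 @ $12 + 57 @ $13 + 107 @ $17 + 107 @ $16 = $4,392
Total COGS = $1,572 + $216 + $4,392 = $6,180
Ending inventory: 206 @ $16 + 113 @ $15 + 250 @ $15 = $8,741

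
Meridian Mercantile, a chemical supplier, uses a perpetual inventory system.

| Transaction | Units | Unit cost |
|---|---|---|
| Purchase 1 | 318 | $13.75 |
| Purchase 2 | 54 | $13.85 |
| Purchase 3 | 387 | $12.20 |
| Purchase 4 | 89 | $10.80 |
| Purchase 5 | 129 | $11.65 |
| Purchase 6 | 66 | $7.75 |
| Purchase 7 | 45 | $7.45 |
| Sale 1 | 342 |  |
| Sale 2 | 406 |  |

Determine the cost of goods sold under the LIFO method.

Sale 1 (342) [LIFO — newest first]: 45 @ $7.45 + 66 @ $7.75 + 129 @ $11.65 + 89 @ $10.80 + 13 @ $12.20 = $3,469.40
Sale 2 (406) [LIFO — newest first]: 374 @ $12.20 + 32 @ $13.85 = $5,006.00
Total COGS = $3,469.40 + $5,006.00 = $8,475.40
Ending inventory: 318 @ $13.75 + 22 @ $13.85 = $4,677.20
Check: goods available $13,152.60 = COGS $8,475.40 + ending $4,677.20

COGS = $8,475.40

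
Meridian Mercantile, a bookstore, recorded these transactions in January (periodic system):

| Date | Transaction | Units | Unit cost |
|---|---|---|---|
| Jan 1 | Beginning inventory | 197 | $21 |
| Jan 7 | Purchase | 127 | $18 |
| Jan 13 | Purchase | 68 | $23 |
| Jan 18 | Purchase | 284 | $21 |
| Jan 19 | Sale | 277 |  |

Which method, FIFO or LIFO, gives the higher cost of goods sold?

LIFO

FIFO COGS: 197 @ $21 + 80 @ $18 = $5,577
LIFO COGS: 277 @ $21 = $5,817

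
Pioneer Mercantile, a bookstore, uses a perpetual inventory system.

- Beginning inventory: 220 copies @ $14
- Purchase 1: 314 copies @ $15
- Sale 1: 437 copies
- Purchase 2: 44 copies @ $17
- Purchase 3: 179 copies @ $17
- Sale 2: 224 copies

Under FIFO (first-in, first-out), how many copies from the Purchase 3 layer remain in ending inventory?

Sale 1 (437) [FIFO — oldest first]: 220 @ $14 + 217 @ $15 = $6,335
Sale 2 (224) [FIFO — oldest first]: 97 @ $15 + 44 @ $17 + 83 @ $17 = $3,614
Total COGS = $6,335 + $3,614 = $9,949
Ending inventory: 96 @ $17 = $1,632
Check: goods available $11,581 = COGS $9,949 + ending $1,632

96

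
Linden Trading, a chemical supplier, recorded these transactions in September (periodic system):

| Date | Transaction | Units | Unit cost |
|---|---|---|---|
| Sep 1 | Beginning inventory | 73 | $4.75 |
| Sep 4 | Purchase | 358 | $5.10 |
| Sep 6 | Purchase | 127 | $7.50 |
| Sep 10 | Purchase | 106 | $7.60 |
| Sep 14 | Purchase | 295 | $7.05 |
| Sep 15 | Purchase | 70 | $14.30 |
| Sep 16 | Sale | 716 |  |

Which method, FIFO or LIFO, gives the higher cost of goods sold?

FIFO COGS: 73 @ $4.75 + 358 @ $5.10 + 127 @ $7.50 + 106 @ $7.60 + 52 @ $7.05 = $4,297.25
LIFO COGS: 70 @ $14.30 + 295 @ $7.05 + 106 @ $7.60 + 127 @ $7.50 + 118 @ $5.10 = $5,440.65

LIFO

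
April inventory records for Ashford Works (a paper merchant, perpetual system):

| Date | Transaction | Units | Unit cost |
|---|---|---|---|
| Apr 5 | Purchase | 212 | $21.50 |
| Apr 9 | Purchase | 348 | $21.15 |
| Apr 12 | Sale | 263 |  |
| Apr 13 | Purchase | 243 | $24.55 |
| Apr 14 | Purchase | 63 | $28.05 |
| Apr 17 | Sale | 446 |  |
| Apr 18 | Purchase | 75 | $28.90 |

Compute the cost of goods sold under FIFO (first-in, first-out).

Apr 12, 263 sold [FIFO — oldest first]: 212 @ $21.50 + 51 @ $21.15 = $5,636.65
Apr 17, 446 sold [FIFO — oldest first]: 297 @ $21.15 + 149 @ $24.55 = $9,939.50
Total COGS = $5,636.65 + $9,939.50 = $15,576.15
Ending inventory: 94 @ $24.55 + 63 @ $28.05 + 75 @ $28.90 = $6,242.35
Check: goods available $21,818.50 = COGS $15,576.15 + ending $6,242.35

COGS = $15,576.15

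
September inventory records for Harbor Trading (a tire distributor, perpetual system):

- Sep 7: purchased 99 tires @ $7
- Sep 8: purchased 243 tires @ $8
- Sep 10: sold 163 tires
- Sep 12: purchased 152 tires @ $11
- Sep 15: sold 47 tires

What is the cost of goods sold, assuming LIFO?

COGS = $1,821

Sep 10, 163 sold [LIFO — newest first]: 163 @ $8 = $1,304
Sep 15, 47 sold [LIFO — newest first]: 47 @ $11 = $517
Total COGS = $1,304 + $517 = $1,821
Ending inventory: 99 @ $7 + 80 @ $8 + 105 @ $11 = $2,488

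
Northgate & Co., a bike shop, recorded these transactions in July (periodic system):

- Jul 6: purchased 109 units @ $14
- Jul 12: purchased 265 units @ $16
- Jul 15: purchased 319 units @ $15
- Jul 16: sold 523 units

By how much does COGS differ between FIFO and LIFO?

FIFO COGS: 109 @ $14 + 265 @ $16 + 149 @ $15 = $8,001
LIFO COGS: 319 @ $15 + 204 @ $16 = $8,049
Difference = |$8,001 − $8,049| = $48

$48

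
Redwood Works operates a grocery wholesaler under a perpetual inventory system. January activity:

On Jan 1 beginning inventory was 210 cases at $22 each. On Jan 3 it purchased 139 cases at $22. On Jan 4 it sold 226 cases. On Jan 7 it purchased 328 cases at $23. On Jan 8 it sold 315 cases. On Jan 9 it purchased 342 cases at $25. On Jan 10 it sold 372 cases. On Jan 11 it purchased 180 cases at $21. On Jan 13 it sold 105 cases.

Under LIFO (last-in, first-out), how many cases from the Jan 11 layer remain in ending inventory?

75

Jan 4, 226 sold [LIFO — newest first]: 139 @ $22 + 87 @ $22 = $4,972
Jan 8, 315 sold [LIFO — newest first]: 315 @ $23 = $7,245
Jan 10, 372 sold [LIFO — newest first]: 342 @ $25 + 13 @ $23 + 17 @ $22 = $9,223
Jan 13, 105 sold [LIFO — newest first]: 105 @ $21 = $2,205
Total COGS = $4,972 + $7,245 + $9,223 + $2,205 = $23,645
Ending inventory: 106 @ $22 + 75 @ $21 = $3,907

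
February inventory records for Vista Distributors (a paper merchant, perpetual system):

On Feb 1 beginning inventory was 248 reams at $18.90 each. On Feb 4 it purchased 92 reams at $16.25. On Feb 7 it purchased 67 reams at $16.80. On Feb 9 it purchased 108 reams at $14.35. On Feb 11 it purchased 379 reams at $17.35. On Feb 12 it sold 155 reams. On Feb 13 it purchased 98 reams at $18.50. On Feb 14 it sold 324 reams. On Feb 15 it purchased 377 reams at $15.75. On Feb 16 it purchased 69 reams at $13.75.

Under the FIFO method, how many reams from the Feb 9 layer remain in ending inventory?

Feb 12, 155 sold [FIFO — oldest first]: 155 @ $18.90 = $2,929.50
Feb 14, 324 sold [FIFO — oldest first]: 93 @ $18.90 + 92 @ $16.25 + 67 @ $16.80 + 72 @ $14.35 = $5,411.50
Total COGS = $2,929.50 + $5,411.50 = $8,341.00
Ending inventory: 36 @ $14.35 + 379 @ $17.35 + 98 @ $18.50 + 377 @ $15.75 + 69 @ $13.75 = $15,791.75

36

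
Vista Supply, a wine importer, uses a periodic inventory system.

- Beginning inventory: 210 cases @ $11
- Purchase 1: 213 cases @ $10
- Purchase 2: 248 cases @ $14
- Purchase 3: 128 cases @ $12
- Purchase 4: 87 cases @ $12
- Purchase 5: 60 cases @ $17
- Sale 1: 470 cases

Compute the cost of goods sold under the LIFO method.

COGS = $6,330

Sale 1 (470) [LIFO — newest first]: 60 @ $17 + 87 @ $12 + 128 @ $12 + 195 @ $14 = $6,330
Ending inventory: 210 @ $11 + 213 @ $10 + 53 @ $14 = $5,182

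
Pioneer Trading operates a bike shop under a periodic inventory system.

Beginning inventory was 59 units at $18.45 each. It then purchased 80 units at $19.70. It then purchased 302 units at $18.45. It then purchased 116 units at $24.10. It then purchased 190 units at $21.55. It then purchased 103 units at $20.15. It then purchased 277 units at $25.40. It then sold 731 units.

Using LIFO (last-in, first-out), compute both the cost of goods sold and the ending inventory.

COGS = $16,831.60; ending inventory = $7,406.20

Sale 1 (731) [LIFO — newest first]: 277 @ $25.40 + 103 @ $20.15 + 190 @ $21.55 + 116 @ $24.10 + 45 @ $18.45 = $16,831.60
Ending inventory: 59 @ $18.45 + 80 @ $19.70 + 257 @ $18.45 = $7,406.20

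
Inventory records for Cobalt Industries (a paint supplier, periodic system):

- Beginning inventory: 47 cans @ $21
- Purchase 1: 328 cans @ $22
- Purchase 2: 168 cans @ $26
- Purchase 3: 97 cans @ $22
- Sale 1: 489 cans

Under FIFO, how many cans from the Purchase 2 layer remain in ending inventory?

54

Sale 1 (489) [FIFO — oldest first]: 47 @ $21 + 328 @ $22 + 114 @ $26 = $11,167
Ending inventory: 54 @ $26 + 97 @ $22 = $3,538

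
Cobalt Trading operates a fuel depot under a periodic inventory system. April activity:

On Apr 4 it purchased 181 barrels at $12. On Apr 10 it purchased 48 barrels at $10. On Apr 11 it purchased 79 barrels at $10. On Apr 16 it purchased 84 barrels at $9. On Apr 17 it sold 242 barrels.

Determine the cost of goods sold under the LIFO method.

Apr 17, 242 sold [LIFO — newest first]: 84 @ $9 + 79 @ $10 + 48 @ $10 + 31 @ $12 = $2,398
Ending inventory: 150 @ $12 = $1,800

COGS = $2,398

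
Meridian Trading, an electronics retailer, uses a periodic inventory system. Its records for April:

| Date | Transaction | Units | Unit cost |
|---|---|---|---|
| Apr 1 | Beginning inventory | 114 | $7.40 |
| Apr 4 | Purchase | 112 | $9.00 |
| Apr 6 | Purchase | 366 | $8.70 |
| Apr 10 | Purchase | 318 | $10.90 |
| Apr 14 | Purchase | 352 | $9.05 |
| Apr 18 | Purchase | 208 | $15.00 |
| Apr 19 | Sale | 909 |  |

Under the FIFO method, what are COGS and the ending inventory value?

Apr 19, 909 sold [FIFO — oldest first]: 114 @ $7.40 + 112 @ $9.00 + 366 @ $8.70 + 317 @ $10.90 = $8,491.10
Ending inventory: 1 @ $10.90 + 352 @ $9.05 + 208 @ $15.00 = $6,316.50

COGS = $8,491.10; ending inventory = $6,316.50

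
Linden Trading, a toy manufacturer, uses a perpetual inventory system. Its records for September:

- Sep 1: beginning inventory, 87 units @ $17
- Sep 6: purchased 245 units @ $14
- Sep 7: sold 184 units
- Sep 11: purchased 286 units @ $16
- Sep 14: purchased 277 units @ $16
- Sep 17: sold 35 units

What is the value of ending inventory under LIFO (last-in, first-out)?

Sep 7, 184 sold [LIFO — newest first]: 184 @ $14 = $2,576
Sep 17, 35 sold [LIFO — newest first]: 35 @ $16 = $560
Total COGS = $2,576 + $560 = $3,136
Ending inventory: 87 @ $17 + 61 @ $14 + 286 @ $16 + 242 @ $16 = $10,781

Ending inventory = $10,781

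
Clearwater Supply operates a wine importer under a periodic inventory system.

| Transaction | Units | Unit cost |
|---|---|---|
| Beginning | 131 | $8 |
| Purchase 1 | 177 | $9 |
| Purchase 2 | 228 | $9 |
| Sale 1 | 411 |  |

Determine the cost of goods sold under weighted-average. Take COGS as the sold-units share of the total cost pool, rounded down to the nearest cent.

Sale 1, sell 411: 411/536 × $4,693.00 → $3,598.55
Ending inventory (cost pool remaining) = $1,094.45

COGS = $3,598.55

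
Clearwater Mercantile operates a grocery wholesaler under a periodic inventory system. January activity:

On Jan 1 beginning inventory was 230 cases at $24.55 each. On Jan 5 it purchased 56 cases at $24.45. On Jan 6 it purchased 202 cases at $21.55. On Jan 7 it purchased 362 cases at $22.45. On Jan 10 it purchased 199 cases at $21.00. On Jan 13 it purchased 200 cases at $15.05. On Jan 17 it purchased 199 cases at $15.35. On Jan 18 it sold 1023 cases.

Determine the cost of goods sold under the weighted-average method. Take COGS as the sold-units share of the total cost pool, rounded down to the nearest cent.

COGS = $21,010.60

Jan 18, sell 1023: 1023/1448 × $29,739.35 → $21,010.60
Ending inventory (cost pool remaining) = $8,728.75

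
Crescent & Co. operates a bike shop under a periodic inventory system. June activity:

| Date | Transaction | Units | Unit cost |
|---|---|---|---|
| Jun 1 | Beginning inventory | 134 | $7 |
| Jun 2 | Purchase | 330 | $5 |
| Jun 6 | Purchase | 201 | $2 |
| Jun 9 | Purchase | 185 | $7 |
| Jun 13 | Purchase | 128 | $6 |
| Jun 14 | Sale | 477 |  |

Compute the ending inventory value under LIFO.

Ending inventory = $2,662

Jun 14, 477 sold [LIFO — newest first]: 128 @ $6 + 185 @ $7 + 164 @ $2 = $2,391
Ending inventory: 134 @ $7 + 330 @ $5 + 37 @ $2 = $2,662
Check: goods available $5,053 = COGS $2,391 + ending $2,662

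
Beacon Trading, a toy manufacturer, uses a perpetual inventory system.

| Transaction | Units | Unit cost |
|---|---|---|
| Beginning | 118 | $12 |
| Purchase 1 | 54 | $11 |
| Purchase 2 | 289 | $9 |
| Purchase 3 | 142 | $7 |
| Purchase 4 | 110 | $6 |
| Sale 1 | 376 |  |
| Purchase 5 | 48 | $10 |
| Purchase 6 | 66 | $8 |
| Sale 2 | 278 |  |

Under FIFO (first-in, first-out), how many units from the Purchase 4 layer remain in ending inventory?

Sale 1 (376) [FIFO — oldest first]: 118 @ $12 + 54 @ $11 + 204 @ $9 = $3,846
Sale 2 (278) [FIFO — oldest first]: 85 @ $9 + 142 @ $7 + 51 @ $6 = $2,065
Total COGS = $3,846 + $2,065 = $5,911
Ending inventory: 59 @ $6 + 48 @ $10 + 66 @ $8 = $1,362

59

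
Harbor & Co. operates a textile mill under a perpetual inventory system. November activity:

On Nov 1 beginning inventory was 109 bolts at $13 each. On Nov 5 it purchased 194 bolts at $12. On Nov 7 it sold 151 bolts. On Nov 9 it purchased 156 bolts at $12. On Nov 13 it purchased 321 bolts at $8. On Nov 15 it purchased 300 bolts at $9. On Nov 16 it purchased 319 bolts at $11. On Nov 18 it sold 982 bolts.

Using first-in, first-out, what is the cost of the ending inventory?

Ending inventory = $2,926

Nov 7, 151 sold [FIFO — oldest first]: 109 @ $13 + 42 @ $12 = $1,921
Nov 18, 982 sold [FIFO — oldest first]: 152 @ $12 + 156 @ $12 + 321 @ $8 + 300 @ $9 + 53 @ $11 = $9,547
Total COGS = $1,921 + $9,547 = $11,468
Ending inventory: 266 @ $11 = $2,926
Check: goods available $14,394 = COGS $11,468 + ending $2,926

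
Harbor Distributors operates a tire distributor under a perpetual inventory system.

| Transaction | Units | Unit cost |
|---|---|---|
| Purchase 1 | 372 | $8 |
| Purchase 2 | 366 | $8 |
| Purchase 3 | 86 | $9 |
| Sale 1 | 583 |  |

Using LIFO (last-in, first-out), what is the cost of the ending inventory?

Sale 1 (583) [LIFO — newest first]: 86 @ $9 + 366 @ $8 + 131 @ $8 = $4,750
Ending inventory: 241 @ $8 = $1,928

Ending inventory = $1,928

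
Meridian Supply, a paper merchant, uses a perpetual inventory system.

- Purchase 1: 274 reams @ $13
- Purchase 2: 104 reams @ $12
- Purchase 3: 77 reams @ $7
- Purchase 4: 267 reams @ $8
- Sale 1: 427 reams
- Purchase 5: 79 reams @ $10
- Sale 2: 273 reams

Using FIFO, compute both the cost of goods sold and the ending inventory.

COGS = $7,309; ending inventory = $966

Sale 1 (427) [FIFO — oldest first]: 274 @ $13 + 104 @ $12 + 49 @ $7 = $5,153
Sale 2 (273) [FIFO — oldest first]: 28 @ $7 + 245 @ $8 = $2,156
Total COGS = $5,153 + $2,156 = $7,309
Ending inventory: 22 @ $8 + 79 @ $10 = $966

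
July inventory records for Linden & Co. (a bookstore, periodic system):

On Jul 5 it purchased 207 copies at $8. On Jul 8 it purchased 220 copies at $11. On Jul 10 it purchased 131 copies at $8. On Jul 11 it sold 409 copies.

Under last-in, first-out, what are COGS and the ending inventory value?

Jul 11, 409 sold [LIFO — newest first]: 131 @ $8 + 220 @ $11 + 58 @ $8 = $3,932
Ending inventory: 149 @ $8 = $1,192

COGS = $3,932; ending inventory = $1,192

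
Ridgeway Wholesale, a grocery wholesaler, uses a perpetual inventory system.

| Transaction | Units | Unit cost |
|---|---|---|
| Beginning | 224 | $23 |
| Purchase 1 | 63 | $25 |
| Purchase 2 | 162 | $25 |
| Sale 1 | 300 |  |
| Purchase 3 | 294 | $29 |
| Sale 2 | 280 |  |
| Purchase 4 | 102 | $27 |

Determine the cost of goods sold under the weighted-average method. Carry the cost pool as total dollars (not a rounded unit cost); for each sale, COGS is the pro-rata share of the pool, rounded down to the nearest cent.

After Beginning: 224 on hand, pool $5,152.00 (≈ $23.0000 each)
After Purchase 1: 287 on hand, pool $6,727.00 (≈ $23.4390 each)
After Purchase 2: 449 on hand, pool $10,777.00 (≈ $24.0022 each)
Sale 1, sell 300: 300/449 × $10,777.00 → $7,200.66
After Purchase 3: 443 on hand, pool $12,102.34 (≈ $27.3191 each)
Sale 2, sell 280: 280/443 × $12,102.34 → $7,649.33
After Purchase 4: 265 on hand, pool $7,207.01 (≈ $27.1963 each)
Total COGS = $7,200.66 + $7,649.33 = $14,849.99
Ending inventory (cost pool remaining) = $7,207.01

COGS = $14,849.99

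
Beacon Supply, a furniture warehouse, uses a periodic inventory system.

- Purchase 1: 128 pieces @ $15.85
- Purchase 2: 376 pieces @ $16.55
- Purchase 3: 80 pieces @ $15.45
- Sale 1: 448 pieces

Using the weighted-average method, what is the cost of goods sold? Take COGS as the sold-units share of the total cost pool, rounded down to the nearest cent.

COGS = $7,278.15

Sale 1, sell 448: 448/584 × $9,487.60 → $7,278.15
Ending inventory (cost pool remaining) = $2,209.45
Check: goods available $9,487.60 = COGS $7,278.15 + ending $2,209.45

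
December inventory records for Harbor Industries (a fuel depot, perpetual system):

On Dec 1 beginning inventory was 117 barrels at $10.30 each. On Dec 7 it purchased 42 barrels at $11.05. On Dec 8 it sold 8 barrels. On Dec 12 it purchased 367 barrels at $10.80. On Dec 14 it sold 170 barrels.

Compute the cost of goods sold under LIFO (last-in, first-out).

COGS = $1,924.40

Dec 8, 8 sold [LIFO — newest first]: 8 @ $11.05 = $88.40
Dec 14, 170 sold [LIFO — newest first]: 170 @ $10.80 = $1,836.00
Total COGS = $88.40 + $1,836.00 = $1,924.40
Ending inventory: 117 @ $10.30 + 34 @ $11.05 + 197 @ $10.80 = $3,708.40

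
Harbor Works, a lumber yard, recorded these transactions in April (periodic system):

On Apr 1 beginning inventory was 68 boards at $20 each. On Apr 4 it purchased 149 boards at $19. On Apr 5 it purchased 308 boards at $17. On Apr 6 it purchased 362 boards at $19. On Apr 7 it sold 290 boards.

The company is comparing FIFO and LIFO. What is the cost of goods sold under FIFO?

COGS = $5,432

FIFO COGS: 68 @ $20 + 149 @ $19 + 73 @ $17 = $5,432
LIFO COGS: 290 @ $19 = $5,510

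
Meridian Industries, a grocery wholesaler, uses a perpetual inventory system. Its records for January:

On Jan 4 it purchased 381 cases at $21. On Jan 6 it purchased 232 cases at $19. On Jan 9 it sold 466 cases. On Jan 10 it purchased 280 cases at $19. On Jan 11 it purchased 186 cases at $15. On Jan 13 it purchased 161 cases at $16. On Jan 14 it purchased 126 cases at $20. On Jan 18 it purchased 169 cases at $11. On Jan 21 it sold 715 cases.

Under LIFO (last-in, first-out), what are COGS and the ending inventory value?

Jan 9, 466 sold [LIFO — newest first]: 232 @ $19 + 234 @ $21 = $9,322
Jan 21, 715 sold [LIFO — newest first]: 169 @ $11 + 126 @ $20 + 161 @ $16 + 186 @ $15 + 73 @ $19 = $11,132
Total COGS = $9,322 + $11,132 = $20,454
Ending inventory: 147 @ $21 + 207 @ $19 = $7,020

COGS = $20,454; ending inventory = $7,020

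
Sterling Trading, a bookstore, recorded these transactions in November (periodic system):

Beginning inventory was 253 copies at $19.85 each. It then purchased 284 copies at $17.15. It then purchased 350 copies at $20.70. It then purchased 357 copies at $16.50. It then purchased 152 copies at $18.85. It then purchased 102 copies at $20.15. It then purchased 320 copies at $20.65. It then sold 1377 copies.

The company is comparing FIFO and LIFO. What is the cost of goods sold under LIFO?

COGS = $26,310.40

FIFO COGS: 253 @ $19.85 + 284 @ $17.15 + 350 @ $20.70 + 357 @ $16.50 + 133 @ $18.85 = $25,535.20
LIFO COGS: 320 @ $20.65 + 102 @ $20.15 + 152 @ $18.85 + 357 @ $16.50 + 350 @ $20.70 + 96 @ $17.15 = $26,310.40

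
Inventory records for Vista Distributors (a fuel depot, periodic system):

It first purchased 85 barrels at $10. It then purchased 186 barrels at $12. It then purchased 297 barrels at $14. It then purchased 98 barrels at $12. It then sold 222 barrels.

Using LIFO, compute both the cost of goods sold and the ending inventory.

Sale 1 (222) [LIFO — newest first]: 98 @ $12 + 124 @ $14 = $2,912
Ending inventory: 85 @ $10 + 186 @ $12 + 173 @ $14 = $5,504

COGS = $2,912; ending inventory = $5,504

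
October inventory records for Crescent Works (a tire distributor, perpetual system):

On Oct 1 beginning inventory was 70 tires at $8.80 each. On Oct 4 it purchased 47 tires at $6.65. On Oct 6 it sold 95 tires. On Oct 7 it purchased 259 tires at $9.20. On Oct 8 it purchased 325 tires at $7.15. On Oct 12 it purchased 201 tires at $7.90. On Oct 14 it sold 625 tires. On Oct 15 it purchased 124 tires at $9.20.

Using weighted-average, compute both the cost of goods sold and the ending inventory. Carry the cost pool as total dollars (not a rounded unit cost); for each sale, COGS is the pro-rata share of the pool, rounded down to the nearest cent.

COGS = $5,764.05; ending inventory = $2,599.75

After Oct 1: 70 on hand, pool $616.00 (≈ $8.8000 each)
After Oct 4: 117 on hand, pool $928.55 (≈ $7.9363 each)
Oct 6, sell 95: 95/117 × $928.55 → $753.95
After Oct 7: 281 on hand, pool $2,557.40 (≈ $9.1011 each)
After Oct 8: 606 on hand, pool $4,881.15 (≈ $8.0547 each)
After Oct 12: 807 on hand, pool $6,469.05 (≈ $8.0162 each)
Oct 14, sell 625: 625/807 × $6,469.05 → $5,010.10
After Oct 15: 306 on hand, pool $2,599.75 (≈ $8.4959 each)
Total COGS = $753.95 + $5,010.10 = $5,764.05
Ending inventory (cost pool remaining) = $2,599.75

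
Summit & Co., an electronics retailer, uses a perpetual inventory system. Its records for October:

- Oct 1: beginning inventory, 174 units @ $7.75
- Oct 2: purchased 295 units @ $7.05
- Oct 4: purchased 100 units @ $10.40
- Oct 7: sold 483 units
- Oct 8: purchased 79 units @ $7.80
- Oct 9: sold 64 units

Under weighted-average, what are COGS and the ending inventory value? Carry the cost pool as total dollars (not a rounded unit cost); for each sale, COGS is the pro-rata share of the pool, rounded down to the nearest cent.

After Oct 1: 174 on hand, pool $1,348.50 (≈ $7.7500 each)
After Oct 2: 469 on hand, pool $3,428.25 (≈ $7.3097 each)
After Oct 4: 569 on hand, pool $4,468.25 (≈ $7.8528 each)
Oct 7, sell 483: 483/569 × $4,468.25 → $3,792.90
After Oct 8: 165 on hand, pool $1,291.55 (≈ $7.8276 each)
Oct 9, sell 64: 64/165 × $1,291.55 → $500.96
Total COGS = $3,792.90 + $500.96 = $4,293.86
Ending inventory (cost pool remaining) = $790.59

COGS = $4,293.86; ending inventory = $790.59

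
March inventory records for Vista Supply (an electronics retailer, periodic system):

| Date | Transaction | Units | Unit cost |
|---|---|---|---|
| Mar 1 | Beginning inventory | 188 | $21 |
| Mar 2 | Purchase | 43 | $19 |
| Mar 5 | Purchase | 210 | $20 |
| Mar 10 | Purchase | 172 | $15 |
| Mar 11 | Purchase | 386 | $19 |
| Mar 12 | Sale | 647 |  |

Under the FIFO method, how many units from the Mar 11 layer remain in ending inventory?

352

Mar 12, 647 sold [FIFO — oldest first]: 188 @ $21 + 43 @ $19 + 210 @ $20 + 172 @ $15 + 34 @ $19 = $12,191
Ending inventory: 352 @ $19 = $6,688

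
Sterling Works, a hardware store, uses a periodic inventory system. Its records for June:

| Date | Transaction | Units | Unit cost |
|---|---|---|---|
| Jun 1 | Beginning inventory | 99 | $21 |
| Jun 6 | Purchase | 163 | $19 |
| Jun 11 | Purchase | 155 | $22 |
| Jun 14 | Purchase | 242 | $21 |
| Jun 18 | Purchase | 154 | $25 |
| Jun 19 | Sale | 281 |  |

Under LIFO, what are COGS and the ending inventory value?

Jun 19, 281 sold [LIFO — newest first]: 154 @ $25 + 127 @ $21 = $6,517
Ending inventory: 99 @ $21 + 163 @ $19 + 155 @ $22 + 115 @ $21 = $11,001
Check: goods available $17,518 = COGS $6,517 + ending $11,001

COGS = $6,517; ending inventory = $11,001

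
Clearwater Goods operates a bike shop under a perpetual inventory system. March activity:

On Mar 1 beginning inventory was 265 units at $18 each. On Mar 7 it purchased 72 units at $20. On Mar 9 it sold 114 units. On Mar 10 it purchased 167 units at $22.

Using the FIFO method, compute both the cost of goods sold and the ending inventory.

Mar 9, 114 sold [FIFO — oldest first]: 114 @ $18 = $2,052
Ending inventory: 151 @ $18 + 72 @ $20 + 167 @ $22 = $7,832
Check: goods available $9,884 = COGS $2,052 + ending $7,832

COGS = $2,052; ending inventory = $7,832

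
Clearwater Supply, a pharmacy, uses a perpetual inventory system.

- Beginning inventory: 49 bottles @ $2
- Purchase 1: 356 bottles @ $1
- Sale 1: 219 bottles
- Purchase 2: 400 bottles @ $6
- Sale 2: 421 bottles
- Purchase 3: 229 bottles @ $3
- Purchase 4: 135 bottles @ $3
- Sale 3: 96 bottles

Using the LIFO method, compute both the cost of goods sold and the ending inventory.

Sale 1 (219) [LIFO — newest first]: 219 @ $1 = $219
Sale 2 (421) [LIFO — newest first]: 400 @ $6 + 21 @ $1 = $2,421
Sale 3 (96) [LIFO — newest first]: 96 @ $3 = $288
Total COGS = $219 + $2,421 + $288 = $2,928
Ending inventory: 49 @ $2 + 116 @ $1 + 229 @ $3 + 39 @ $3 = $1,018

COGS = $2,928; ending inventory = $1,018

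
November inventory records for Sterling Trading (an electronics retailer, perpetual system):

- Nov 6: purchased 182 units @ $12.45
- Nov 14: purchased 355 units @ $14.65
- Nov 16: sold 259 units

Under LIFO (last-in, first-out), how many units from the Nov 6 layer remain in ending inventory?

182

Nov 16, 259 sold [LIFO — newest first]: 259 @ $14.65 = $3,794.35
Ending inventory: 182 @ $12.45 + 96 @ $14.65 = $3,672.30
Check: goods available $7,466.65 = COGS $3,794.35 + ending $3,672.30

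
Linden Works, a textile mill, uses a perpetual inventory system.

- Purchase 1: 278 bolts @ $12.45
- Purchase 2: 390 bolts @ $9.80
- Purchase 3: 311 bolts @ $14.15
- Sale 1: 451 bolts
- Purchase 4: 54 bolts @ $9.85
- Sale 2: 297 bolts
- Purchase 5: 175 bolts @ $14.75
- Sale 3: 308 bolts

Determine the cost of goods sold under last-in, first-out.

COGS = $12,904.50

Sale 1 (451) [LIFO — newest first]: 311 @ $14.15 + 140 @ $9.80 = $5,772.65
Sale 2 (297) [LIFO — newest first]: 54 @ $9.85 + 243 @ $9.80 = $2,913.30
Sale 3 (308) [LIFO — newest first]: 175 @ $14.75 + 7 @ $9.80 + 126 @ $12.45 = $4,218.55
Total COGS = $5,772.65 + $2,913.30 + $4,218.55 = $12,904.50
Ending inventory: 152 @ $12.45 = $1,892.40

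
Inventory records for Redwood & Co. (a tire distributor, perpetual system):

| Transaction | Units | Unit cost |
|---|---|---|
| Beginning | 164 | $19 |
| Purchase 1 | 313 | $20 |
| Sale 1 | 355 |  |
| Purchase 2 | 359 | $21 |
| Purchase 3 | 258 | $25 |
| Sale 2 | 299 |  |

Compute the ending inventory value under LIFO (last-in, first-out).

Ending inventory = $8,996

Sale 1 (355) [LIFO — newest first]: 313 @ $20 + 42 @ $19 = $7,058
Sale 2 (299) [LIFO — newest first]: 258 @ $25 + 41 @ $21 = $7,311
Total COGS = $7,058 + $7,311 = $14,369
Ending inventory: 122 @ $19 + 318 @ $21 = $8,996
Check: goods available $23,365 = COGS $14,369 + ending $8,996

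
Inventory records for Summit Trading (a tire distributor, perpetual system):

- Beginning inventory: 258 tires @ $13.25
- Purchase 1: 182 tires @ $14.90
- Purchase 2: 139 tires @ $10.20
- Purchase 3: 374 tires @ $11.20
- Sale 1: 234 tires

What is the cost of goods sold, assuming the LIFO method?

COGS = $2,620.80

Sale 1 (234) [LIFO — newest first]: 234 @ $11.20 = $2,620.80
Ending inventory: 258 @ $13.25 + 182 @ $14.90 + 139 @ $10.20 + 140 @ $11.20 = $9,116.10
Check: goods available $11,736.90 = COGS $2,620.80 + ending $9,116.10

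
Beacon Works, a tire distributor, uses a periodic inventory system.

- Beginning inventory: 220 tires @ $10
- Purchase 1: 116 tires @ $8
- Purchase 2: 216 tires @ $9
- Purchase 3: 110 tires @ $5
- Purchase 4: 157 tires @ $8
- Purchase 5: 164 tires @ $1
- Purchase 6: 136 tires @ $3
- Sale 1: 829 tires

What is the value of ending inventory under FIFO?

Sale 1 (829) [FIFO — oldest first]: 220 @ $10 + 116 @ $8 + 216 @ $9 + 110 @ $5 + 157 @ $8 + 10 @ $1 = $6,888
Ending inventory: 154 @ $1 + 136 @ $3 = $562

Ending inventory = $562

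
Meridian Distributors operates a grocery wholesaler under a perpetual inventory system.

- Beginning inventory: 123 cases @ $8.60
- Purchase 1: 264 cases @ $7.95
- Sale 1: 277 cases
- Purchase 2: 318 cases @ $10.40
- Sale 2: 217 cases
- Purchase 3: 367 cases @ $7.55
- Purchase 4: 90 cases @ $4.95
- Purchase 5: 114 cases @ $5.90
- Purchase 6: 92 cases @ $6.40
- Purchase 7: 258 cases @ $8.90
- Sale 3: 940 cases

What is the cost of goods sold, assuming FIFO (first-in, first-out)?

COGS = $11,528.95

Sale 1 (277) [FIFO — oldest first]: 123 @ $8.60 + 154 @ $7.95 = $2,282.10
Sale 2 (217) [FIFO — oldest first]: 110 @ $7.95 + 107 @ $10.40 = $1,987.30
Sale 3 (940) [FIFO — oldest first]: 211 @ $10.40 + 367 @ $7.55 + 90 @ $4.95 + 114 @ $5.90 + 92 @ $6.40 + 66 @ $8.90 = $7,259.55
Total COGS = $2,282.10 + $1,987.30 + $7,259.55 = $11,528.95
Ending inventory: 192 @ $8.90 = $1,708.80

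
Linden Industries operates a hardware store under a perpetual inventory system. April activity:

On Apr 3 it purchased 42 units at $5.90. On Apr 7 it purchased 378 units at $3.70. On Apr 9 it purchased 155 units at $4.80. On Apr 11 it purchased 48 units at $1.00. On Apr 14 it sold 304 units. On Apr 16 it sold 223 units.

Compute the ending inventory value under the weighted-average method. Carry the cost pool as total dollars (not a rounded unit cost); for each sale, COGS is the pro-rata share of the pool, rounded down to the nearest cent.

After Apr 3: 42 on hand, pool $247.80 (≈ $5.9000 each)
After Apr 7: 420 on hand, pool $1,646.40 (≈ $3.9200 each)
After Apr 9: 575 on hand, pool $2,390.40 (≈ $4.1572 each)
After Apr 11: 623 on hand, pool $2,438.40 (≈ $3.9140 each)
Apr 14, sell 304: 304/623 × $2,438.40 → $1,189.84
Apr 16, sell 223: 223/319 × $1,248.56 → $872.81
Total COGS = $1,189.84 + $872.81 = $2,062.65
Ending inventory (cost pool remaining) = $375.75
Check: goods available $2,438.40 = COGS $2,062.65 + ending $375.75

Ending inventory = $375.75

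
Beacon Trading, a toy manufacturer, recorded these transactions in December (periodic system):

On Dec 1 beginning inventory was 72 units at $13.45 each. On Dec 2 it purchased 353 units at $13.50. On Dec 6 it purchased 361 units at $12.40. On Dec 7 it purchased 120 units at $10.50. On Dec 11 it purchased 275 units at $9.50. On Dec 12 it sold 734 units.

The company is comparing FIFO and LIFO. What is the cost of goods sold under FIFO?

COGS = $9,565.50

FIFO COGS: 72 @ $13.45 + 353 @ $13.50 + 309 @ $12.40 = $9,565.50
LIFO COGS: 275 @ $9.50 + 120 @ $10.50 + 339 @ $12.40 = $8,076.10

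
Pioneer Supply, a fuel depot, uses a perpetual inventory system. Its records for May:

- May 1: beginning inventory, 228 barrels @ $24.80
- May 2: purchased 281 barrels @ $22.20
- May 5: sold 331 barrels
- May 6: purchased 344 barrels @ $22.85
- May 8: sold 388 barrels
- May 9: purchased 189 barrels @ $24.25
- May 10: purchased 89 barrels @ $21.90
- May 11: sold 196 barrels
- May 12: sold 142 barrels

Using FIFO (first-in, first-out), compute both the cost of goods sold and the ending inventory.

May 5, 331 sold [FIFO — oldest first]: 228 @ $24.80 + 103 @ $22.20 = $7,941.00
May 8, 388 sold [FIFO — oldest first]: 178 @ $22.20 + 210 @ $22.85 = $8,750.10
May 11, 196 sold [FIFO — oldest first]: 134 @ $22.85 + 62 @ $24.25 = $4,565.40
May 12, 142 sold [FIFO — oldest first]: 127 @ $24.25 + 15 @ $21.90 = $3,408.25
Total COGS = $7,941.00 + $8,750.10 + $4,565.40 + $3,408.25 = $24,664.75
Ending inventory: 74 @ $21.90 = $1,620.60

COGS = $24,664.75; ending inventory = $1,620.60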